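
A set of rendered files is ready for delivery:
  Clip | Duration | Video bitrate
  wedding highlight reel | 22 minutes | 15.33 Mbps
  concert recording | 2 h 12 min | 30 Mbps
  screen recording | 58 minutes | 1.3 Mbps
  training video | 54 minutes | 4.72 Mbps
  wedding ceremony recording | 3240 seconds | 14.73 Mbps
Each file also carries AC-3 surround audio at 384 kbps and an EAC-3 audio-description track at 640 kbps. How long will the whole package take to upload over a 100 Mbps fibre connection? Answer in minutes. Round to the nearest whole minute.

Audio total: 384 + 640 = 1024 kbps = 1.024 Mbps.
wedding highlight reel: 16.354 Mbps × 1320 s = 21587.3 Mb
concert recording: 31.024 Mbps × 7920 s = 245710.1 Mb
screen recording: 2.324 Mbps × 3480 s = 8087.5 Mb
training video: 5.744 Mbps × 3240 s = 18610.6 Mb
wedding ceremony recording: 15.754 Mbps × 3240 s = 51043.0 Mb
Total: 345038.4 Mb = 43129.8 MB.
At 100 Mbps: 345038.4 / 100 = 3450 s ≈ 57.5 minutes.

58 minutes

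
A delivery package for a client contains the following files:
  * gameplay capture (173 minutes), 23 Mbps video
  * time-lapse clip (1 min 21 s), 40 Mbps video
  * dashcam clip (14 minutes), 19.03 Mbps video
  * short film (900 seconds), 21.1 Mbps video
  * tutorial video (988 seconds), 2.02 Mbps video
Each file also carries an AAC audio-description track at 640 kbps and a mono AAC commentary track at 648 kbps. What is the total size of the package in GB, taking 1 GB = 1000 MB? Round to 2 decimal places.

Audio total: 640 + 648 = 1288 kbps = 1.288 Mbps.
gameplay capture: 24.288 Mbps × 10380 s = 252109.4 Mb
time-lapse clip: 41.288 Mbps × 81 s = 3344.3 Mb
dashcam clip: 20.318 Mbps × 840 s = 17067.1 Mb
short film: 22.388 Mbps × 900 s = 20149.2 Mb
tutorial video: 3.308 Mbps × 988 s = 3268.3 Mb
Total: 295938.4 Mb = 36992.3 MB.
= 36.99 GB.

36.99 GB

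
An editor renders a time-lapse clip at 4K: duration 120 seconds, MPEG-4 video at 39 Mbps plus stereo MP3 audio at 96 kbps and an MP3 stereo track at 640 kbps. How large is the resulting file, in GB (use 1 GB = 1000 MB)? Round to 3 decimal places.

Audio total: 96 + 640 = 736 kbps = 0.736 Mbps.
Total bitrate: 39 + 0.736 = 39.736 Mbps.
Stream data: 39.736 Mbps × 120 s = 4768.3 Mb.
4,768 Mb ÷ 8 = 596.0 MB → 0.596 GB.

0.596 GB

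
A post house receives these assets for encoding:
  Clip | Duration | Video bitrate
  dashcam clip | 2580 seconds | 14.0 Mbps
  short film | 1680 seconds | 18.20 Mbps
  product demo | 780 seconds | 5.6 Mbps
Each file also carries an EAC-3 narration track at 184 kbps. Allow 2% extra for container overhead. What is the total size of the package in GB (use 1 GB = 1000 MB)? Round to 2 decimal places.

9.18 GB

Audio: 184 kbps = 0.184 Mbps.
dashcam clip: 14.184 Mbps × 2580 s × 1.02 = 37326.6 Mb
short film: 18.384 Mbps × 1680 s × 1.02 = 31502.8 Mb
product demo: 5.784 Mbps × 780 s × 1.02 = 4601.8 Mb
Total: 73431.2 Mb = 9178.9 MB.
= 9.179 GB.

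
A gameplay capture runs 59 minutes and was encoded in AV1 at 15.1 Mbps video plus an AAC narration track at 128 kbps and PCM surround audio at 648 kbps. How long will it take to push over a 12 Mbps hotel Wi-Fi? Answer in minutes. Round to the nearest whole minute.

59 min = 3540 s
Audio total: 128 + 648 = 776 kbps = 0.776 Mbps.
Total bitrate: 15.876 Mbps.
File: 15.876 Mbps × 3540 s = 56201.0 Mb.
At 12 Mbps: 56201.0 / 12 = 4683.4 s ≈ 78.1 minutes.

78 minutes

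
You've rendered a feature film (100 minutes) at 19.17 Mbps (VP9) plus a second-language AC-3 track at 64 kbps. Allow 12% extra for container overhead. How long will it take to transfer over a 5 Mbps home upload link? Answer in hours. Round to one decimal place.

100 min = 6000 s
Audio: 64 kbps = 0.064 Mbps.
Total bitrate: 19.234 Mbps.
File: 19.234 Mbps × 6000 s = 115404.0 Mb.
With 12% container overhead: ×1.12. → 129252.5 Mb.
At 5 Mbps: 129252.5 / 5 = 25850.5 s ≈ 7.18 hours.

7.2 hours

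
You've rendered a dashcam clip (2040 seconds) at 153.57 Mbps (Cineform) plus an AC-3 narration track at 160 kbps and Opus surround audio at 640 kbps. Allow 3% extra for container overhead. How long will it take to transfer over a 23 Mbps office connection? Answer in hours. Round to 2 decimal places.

Audio total: 160 + 640 = 800 kbps = 0.800 Mbps.
Total bitrate: 154.370 Mbps.
File: 154.370 Mbps × 2040 s = 314914.8 Mb.
With 3% container overhead: ×1.03. → 324362.2 Mb.
At 23 Mbps: 324362.2 / 23 = 14102.7 s ≈ 3.92 hours.

3.92 hours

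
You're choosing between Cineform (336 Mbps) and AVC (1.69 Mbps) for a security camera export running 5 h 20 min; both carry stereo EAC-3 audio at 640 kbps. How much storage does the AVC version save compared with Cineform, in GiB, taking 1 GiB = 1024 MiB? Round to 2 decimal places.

5 h 20 min = 320 min = 19200 s
Audio: 640 kbps = 0.640 Mbps.
Cineform: 336.640 Mbps × 19200 s = 6463488.0 Mb = 752.449 GiB.
AVC: 2.330 Mbps × 19200 s = 44736.0 Mb = 5.208 GiB.
Saving: 752.449 − 5.208 = 747.241 GiB.

747.24 GiB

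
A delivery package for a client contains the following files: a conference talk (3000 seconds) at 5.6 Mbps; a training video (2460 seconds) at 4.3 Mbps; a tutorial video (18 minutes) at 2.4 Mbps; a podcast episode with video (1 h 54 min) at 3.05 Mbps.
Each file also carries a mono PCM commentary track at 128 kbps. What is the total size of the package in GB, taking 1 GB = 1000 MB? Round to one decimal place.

6.6 GB

Audio: 128 kbps = 0.128 Mbps.
conference talk: 5.728 Mbps × 3000 s = 17184.0 Mb
training video: 4.428 Mbps × 2460 s = 10892.9 Mb
tutorial video: 2.528 Mbps × 1080 s = 2730.2 Mb
podcast episode with video: 3.178 Mbps × 6840 s = 21737.5 Mb
Total: 52544.6 Mb = 6568.1 MB.
= 6.568 GB.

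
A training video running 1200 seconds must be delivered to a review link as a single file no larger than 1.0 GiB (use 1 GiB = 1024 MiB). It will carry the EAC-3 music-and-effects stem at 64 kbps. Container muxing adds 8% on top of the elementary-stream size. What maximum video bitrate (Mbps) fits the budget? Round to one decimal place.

6.6 Mbps

Budget: 1.0 GiB = 8589.9 Mb.
Stream payload after overhead: 8589.9 / 1.08 = 7953.6 Mb.
Total bitrate budget: 7953.6 Mb / 1200 s = 6.628 Mbps.
Audio: 64 kbps = 0.064 Mbps.
Video: 6.628 − 0.064 = 6.564 Mbps.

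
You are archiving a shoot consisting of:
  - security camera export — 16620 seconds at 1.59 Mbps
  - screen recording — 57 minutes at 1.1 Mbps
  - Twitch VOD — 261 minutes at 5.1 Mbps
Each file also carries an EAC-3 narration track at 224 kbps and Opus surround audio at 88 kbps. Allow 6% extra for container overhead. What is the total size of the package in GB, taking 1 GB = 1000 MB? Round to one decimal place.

16.1 GB

Audio total: 224 + 88 = 312 kbps = 0.312 Mbps.
security camera export: 1.902 Mbps × 16620 s × 1.06 = 33507.9 Mb
screen recording: 1.412 Mbps × 3420 s × 1.06 = 5118.8 Mb
Twitch VOD: 5.412 Mbps × 15660 s × 1.06 = 89837.0 Mb
Total: 128463.7 Mb = 16058.0 MB.
= 16.06 GB.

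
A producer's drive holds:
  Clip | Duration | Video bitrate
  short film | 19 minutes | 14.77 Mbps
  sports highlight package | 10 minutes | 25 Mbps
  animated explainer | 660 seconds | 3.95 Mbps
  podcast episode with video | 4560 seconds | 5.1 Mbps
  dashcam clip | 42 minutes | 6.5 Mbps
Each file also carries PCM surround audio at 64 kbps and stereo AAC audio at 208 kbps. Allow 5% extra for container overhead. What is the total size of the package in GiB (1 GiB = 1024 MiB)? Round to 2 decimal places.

Audio total: 64 + 208 = 272 kbps = 0.272 Mbps.
short film: 15.042 Mbps × 1140 s × 1.05 = 18005.3 Mb
sports highlight package: 25.272 Mbps × 600 s × 1.05 = 15921.4 Mb
animated explainer: 4.222 Mbps × 660 s × 1.05 = 2925.8 Mb
podcast episode with video: 5.372 Mbps × 4560 s × 1.05 = 25721.1 Mb
dashcam clip: 6.772 Mbps × 2520 s × 1.05 = 17918.7 Mb
Total: 80492.3 Mb = 10061.5 MB.
= 9.371 GiB.

9.37 GiB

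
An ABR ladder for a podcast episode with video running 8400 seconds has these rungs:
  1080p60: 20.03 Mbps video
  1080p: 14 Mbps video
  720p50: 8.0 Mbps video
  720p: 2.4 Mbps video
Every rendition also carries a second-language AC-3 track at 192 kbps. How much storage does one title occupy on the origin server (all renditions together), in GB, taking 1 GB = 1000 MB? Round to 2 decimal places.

47.46 GB

Audio: 192 kbps = 0.192 Mbps.
Sum of rendition bitrates: (20.03+0.192) + (14+0.192) + (8.0+0.192) + (2.4+0.192) = 45.198 Mbps.
× 8400 s = 379,663 Mb = 47,458 MB = 47.46 GB.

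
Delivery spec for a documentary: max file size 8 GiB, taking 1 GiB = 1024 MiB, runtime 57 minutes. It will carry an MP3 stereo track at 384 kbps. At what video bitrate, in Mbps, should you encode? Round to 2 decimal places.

19.71 Mbps

Budget: 8 GiB = 68719.5 Mb.
57 min = 3420 s
Total bitrate budget: 68719.5 Mb / 3420 s = 20.093 Mbps.
Audio: 384 kbps = 0.384 Mbps.
Video: 20.093 − 0.384 = 19.709 Mbps.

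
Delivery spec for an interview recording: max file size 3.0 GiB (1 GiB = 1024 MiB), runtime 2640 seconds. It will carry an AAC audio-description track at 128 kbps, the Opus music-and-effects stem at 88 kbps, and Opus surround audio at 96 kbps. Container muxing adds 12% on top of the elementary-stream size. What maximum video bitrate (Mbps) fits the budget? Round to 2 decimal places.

8.40 Mbps

Budget: 3.0 GiB = 25769.8 Mb.
Stream payload after overhead: 25769.8 / 1.12 = 23008.8 Mb.
Total bitrate budget: 23008.8 Mb / 2640 s = 8.715 Mbps.
Audio total: 128 + 88 + 96 = 312 kbps = 0.312 Mbps.
Video: 8.715 − 0.312 = 8.403 Mbps.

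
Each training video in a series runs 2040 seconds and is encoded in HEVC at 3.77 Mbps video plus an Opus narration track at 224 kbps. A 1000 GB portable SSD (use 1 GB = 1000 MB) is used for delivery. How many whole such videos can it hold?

Audio: 224 kbps = 0.224 Mbps.
Total bitrate: 3.994 Mbps.
Per item: 3.994 Mbps × 2040 s = 8,148 Mb = 1,018 MB.
Capacity: 1000 GB = 8,000,000 Mb; 981.86 items → 981 complete.

981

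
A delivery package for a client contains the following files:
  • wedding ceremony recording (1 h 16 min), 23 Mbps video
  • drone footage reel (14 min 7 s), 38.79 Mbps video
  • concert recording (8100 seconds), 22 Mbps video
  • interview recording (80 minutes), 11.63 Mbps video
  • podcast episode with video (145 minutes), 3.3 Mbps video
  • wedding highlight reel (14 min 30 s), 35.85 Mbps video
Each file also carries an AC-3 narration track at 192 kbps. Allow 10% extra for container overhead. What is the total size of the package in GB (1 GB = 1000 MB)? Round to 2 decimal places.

Audio: 192 kbps = 0.192 Mbps.
wedding ceremony recording: 23.192 Mbps × 4560 s × 1.10 = 116331.1 Mb
drone footage reel: 38.982 Mbps × 847 s × 1.10 = 36319.5 Mb
concert recording: 22.192 Mbps × 8100 s × 1.10 = 197730.7 Mb
interview recording: 11.822 Mbps × 4800 s × 1.10 = 62420.2 Mb
podcast episode with video: 3.492 Mbps × 8700 s × 1.10 = 33418.4 Mb
wedding highlight reel: 36.042 Mbps × 870 s × 1.10 = 34492.2 Mb
Total: 480712.1 Mb = 60089.0 MB.
= 60.09 GB.

60.09 GB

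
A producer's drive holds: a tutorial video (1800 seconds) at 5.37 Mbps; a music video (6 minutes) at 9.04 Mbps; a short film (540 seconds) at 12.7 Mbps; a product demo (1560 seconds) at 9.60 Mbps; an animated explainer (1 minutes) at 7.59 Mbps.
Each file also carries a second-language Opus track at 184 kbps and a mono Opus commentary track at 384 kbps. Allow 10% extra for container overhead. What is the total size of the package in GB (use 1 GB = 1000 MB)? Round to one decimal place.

5.2 GB

Audio total: 184 + 384 = 568 kbps = 0.568 Mbps.
tutorial video: 5.938 Mbps × 1800 s × 1.10 = 11757.2 Mb
music video: 9.608 Mbps × 360 s × 1.10 = 3804.8 Mb
short film: 13.268 Mbps × 540 s × 1.10 = 7881.2 Mb
product demo: 10.168 Mbps × 1560 s × 1.10 = 17448.3 Mb
animated explainer: 8.158 Mbps × 60 s × 1.10 = 538.4 Mb
Total: 41429.9 Mb = 5178.7 MB.
= 5.179 GB.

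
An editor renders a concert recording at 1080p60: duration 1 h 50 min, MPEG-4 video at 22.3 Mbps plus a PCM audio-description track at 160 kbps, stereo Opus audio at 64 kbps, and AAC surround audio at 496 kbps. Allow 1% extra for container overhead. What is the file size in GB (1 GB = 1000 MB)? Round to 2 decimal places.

1 h 50 min = 110 min = 6600 s
Audio total: 160 + 64 + 496 = 720 kbps = 0.720 Mbps.
Total bitrate: 22.3 + 0.720 = 23.020 Mbps.
Stream data: 23.020 Mbps × 6600 s = 151932.0 Mb.
With 1% container overhead: ×1.01.
153,451 Mb ÷ 8 = 19,181 MB → 19.18 GB.

19.18 GB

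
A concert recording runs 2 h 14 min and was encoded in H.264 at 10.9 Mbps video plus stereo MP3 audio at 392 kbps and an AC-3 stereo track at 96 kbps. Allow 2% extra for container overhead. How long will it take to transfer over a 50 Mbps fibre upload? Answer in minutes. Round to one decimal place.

2 h 14 min = 134 min = 8040 s
Audio total: 392 + 96 = 488 kbps = 0.488 Mbps.
Total bitrate: 11.388 Mbps.
File: 11.388 Mbps × 8040 s = 91559.5 Mb.
With 2% container overhead: ×1.02. → 93390.7 Mb.
At 50 Mbps: 93390.7 / 50 = 1867.8 s ≈ 31.1 minutes.

31.1 minutes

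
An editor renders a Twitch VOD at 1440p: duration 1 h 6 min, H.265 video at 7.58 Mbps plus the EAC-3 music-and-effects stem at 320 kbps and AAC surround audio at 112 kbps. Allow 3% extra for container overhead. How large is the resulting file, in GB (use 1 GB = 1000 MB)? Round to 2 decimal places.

4.08 GB

1 h 6 min = 66 min = 3960 s
Audio total: 320 + 112 = 432 kbps = 0.432 Mbps.
Total bitrate: 7.58 + 0.432 = 8.012 Mbps.
Stream data: 8.012 Mbps × 3960 s = 31727.5 Mb.
With 3% container overhead: ×1.03.
32,679 Mb ÷ 8 = 4,085 MB → 4.085 GB.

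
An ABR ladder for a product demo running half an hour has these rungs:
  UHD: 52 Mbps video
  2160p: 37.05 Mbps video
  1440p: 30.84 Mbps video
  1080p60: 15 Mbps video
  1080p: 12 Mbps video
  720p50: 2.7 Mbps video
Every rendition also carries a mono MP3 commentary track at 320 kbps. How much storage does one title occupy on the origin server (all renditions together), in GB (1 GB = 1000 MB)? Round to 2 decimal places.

30 min = 1800 s
Audio: 320 kbps = 0.320 Mbps.
Sum of rendition bitrates: (52+0.320) + (37.05+0.320) + (30.84+0.320) + (15+0.320) + (12+0.320) + (2.7+0.320) = 151.510 Mbps.
× 1800 s = 272,718 Mb = 34,090 MB = 34.09 GB.

34.09 GB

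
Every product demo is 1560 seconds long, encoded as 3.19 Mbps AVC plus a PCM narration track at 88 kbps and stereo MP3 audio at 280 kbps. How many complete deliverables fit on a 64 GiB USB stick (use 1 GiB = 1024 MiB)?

Audio total: 88 + 280 = 368 kbps = 0.368 Mbps.
Total bitrate: 3.558 Mbps.
Per item: 3.558 Mbps × 1560 s = 5,550 Mb = 693.8 MB.
Capacity: 64 GiB = 549,756 Mb; 99.05 items → 99 complete.

99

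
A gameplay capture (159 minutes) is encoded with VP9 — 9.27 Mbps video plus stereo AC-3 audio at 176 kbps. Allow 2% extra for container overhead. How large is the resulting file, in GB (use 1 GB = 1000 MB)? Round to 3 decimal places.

11.490 GB

159 min = 9540 s
Audio: 176 kbps = 0.176 Mbps.
Total bitrate: 9.27 + 0.176 = 9.446 Mbps.
Stream data: 9.446 Mbps × 9540 s = 90114.8 Mb.
With 2% container overhead: ×1.02.
91,917 Mb ÷ 8 = 11,490 MB → 11.49 GB.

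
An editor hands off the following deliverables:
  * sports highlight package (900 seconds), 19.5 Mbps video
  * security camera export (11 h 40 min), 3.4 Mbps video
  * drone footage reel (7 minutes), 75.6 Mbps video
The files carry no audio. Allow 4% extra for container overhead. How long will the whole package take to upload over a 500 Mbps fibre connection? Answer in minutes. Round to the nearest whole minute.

7 minutes

sports highlight package: 19.500 Mbps × 900 s × 1.04 = 18252.0 Mb
security camera export: 3.400 Mbps × 42000 s × 1.04 = 148512.0 Mb
drone footage reel: 75.600 Mbps × 420 s × 1.04 = 33022.1 Mb
Total: 199786.1 Mb = 24973.3 MB.
At 500 Mbps: 199786.1 / 500 = 400 s ≈ 6.66 minutes.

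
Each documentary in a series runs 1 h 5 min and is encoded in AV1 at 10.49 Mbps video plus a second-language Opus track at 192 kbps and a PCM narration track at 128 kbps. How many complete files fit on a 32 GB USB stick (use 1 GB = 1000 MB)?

1 h 5 min = 65 min = 3900 s
Audio total: 192 + 128 = 320 kbps = 0.320 Mbps.
Total bitrate: 10.810 Mbps.
Per item: 10.810 Mbps × 3900 s = 42,159 Mb = 5,270 MB.
Capacity: 32 GB = 256,000 Mb; 6.07 items → 6 complete.

6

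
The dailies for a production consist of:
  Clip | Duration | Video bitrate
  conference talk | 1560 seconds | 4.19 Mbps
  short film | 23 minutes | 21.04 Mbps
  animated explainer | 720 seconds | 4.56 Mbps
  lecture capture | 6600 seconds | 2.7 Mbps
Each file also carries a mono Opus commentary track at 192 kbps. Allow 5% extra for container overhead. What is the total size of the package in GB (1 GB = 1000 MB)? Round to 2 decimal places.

Audio: 192 kbps = 0.192 Mbps.
conference talk: 4.382 Mbps × 1560 s × 1.05 = 7177.7 Mb
short film: 21.232 Mbps × 1380 s × 1.05 = 30765.2 Mb
animated explainer: 4.752 Mbps × 720 s × 1.05 = 3592.5 Mb
lecture capture: 2.892 Mbps × 6600 s × 1.05 = 20041.6 Mb
Total: 61577.0 Mb = 7697.1 MB.
= 7.697 GB.

7.70 GB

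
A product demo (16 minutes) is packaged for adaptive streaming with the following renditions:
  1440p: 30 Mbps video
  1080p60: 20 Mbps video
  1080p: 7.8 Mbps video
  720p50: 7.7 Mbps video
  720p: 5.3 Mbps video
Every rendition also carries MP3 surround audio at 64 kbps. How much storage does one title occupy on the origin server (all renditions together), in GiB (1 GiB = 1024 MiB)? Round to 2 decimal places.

16 min = 960 s
Audio: 64 kbps = 0.064 Mbps.
Sum of rendition bitrates: (30+0.064) + (20+0.064) + (7.8+0.064) + (7.7+0.064) + (5.3+0.064) = 71.120 Mbps.
× 960 s = 68,275 Mb = 8,534 MB = 7.948 GiB.

7.95 GiB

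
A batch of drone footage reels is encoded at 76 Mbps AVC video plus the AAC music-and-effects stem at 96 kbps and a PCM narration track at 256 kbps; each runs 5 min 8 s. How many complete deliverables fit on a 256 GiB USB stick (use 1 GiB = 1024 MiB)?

5 min 8 s = 308 s
Audio total: 96 + 256 = 352 kbps = 0.352 Mbps.
Total bitrate: 76.352 Mbps.
Per item: 76.352 Mbps × 308 s = 23,516 Mb = 2,940 MB.
Capacity: 256 GiB = 2,199,023 Mb; 93.51 items → 93 complete.

93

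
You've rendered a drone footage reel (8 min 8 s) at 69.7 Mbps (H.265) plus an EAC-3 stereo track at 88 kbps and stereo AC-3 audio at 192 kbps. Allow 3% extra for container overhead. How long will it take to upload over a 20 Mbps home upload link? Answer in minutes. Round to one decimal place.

8 min 8 s = 488 s
Audio total: 88 + 192 = 280 kbps = 0.280 Mbps.
Total bitrate: 69.980 Mbps.
File: 69.980 Mbps × 488 s = 34150.2 Mb.
With 3% container overhead: ×1.03. → 35174.7 Mb.
At 20 Mbps: 35174.7 / 20 = 1758.7 s ≈ 29.3 minutes.

29.3 minutes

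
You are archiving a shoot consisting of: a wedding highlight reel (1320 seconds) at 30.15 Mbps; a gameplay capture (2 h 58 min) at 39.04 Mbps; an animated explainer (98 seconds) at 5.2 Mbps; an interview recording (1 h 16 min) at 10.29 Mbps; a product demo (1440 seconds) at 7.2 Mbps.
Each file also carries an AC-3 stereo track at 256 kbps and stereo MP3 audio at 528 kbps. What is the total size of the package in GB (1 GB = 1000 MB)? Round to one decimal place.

Audio total: 256 + 528 = 784 kbps = 0.784 Mbps.
wedding highlight reel: 30.934 Mbps × 1320 s = 40832.9 Mb
gameplay capture: 39.824 Mbps × 10680 s = 425320.3 Mb
animated explainer: 5.984 Mbps × 98 s = 586.4 Mb
interview recording: 11.074 Mbps × 4560 s = 50497.4 Mb
product demo: 7.984 Mbps × 1440 s = 11497.0 Mb
Total: 528734.0 Mb = 66091.8 MB.
= 66.09 GB.

66.1 GB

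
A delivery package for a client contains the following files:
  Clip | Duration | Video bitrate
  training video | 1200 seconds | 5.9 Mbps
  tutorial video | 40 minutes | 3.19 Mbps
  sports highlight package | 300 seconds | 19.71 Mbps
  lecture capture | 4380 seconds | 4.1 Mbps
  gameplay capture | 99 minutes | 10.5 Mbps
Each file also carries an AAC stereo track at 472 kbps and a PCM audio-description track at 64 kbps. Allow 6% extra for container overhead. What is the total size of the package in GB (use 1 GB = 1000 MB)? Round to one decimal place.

14.4 GB

Audio total: 472 + 64 = 536 kbps = 0.536 Mbps.
training video: 6.436 Mbps × 1200 s × 1.06 = 8186.6 Mb
tutorial video: 3.726 Mbps × 2400 s × 1.06 = 9478.9 Mb
sports highlight package: 20.246 Mbps × 300 s × 1.06 = 6438.2 Mb
lecture capture: 4.636 Mbps × 4380 s × 1.06 = 21524.0 Mb
gameplay capture: 11.036 Mbps × 5940 s × 1.06 = 69487.1 Mb
Total: 115114.9 Mb = 14389.4 MB.
= 14.39 GB.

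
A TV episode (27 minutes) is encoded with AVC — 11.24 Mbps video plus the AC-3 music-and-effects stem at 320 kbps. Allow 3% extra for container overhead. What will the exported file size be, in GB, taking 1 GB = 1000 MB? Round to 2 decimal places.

2.41 GB

27 min = 1620 s
Audio: 320 kbps = 0.320 Mbps.
Total bitrate: 11.24 + 0.320 = 11.560 Mbps.
Stream data: 11.560 Mbps × 1620 s = 18727.2 Mb.
With 3% container overhead: ×1.03.
19,289 Mb ÷ 8 = 2,411 MB → 2.411 GB.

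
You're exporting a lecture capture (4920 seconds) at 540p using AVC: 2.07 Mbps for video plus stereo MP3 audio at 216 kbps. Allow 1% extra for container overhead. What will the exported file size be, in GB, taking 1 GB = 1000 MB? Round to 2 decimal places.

1.42 GB

Audio: 216 kbps = 0.216 Mbps.
Total bitrate: 2.07 + 0.216 = 2.286 Mbps.
Stream data: 2.286 Mbps × 4920 s = 11247.1 Mb.
With 1% container overhead: ×1.01.
11,360 Mb ÷ 8 = 1,420 MB → 1.420 GB.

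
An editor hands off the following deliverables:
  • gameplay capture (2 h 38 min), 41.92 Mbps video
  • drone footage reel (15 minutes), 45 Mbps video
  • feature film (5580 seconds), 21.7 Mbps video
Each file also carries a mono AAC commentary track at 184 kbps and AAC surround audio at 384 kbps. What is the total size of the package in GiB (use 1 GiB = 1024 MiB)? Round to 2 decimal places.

Audio total: 184 + 384 = 568 kbps = 0.568 Mbps.
gameplay capture: 42.488 Mbps × 9480 s = 402786.2 Mb
drone footage reel: 45.568 Mbps × 900 s = 41011.2 Mb
feature film: 22.268 Mbps × 5580 s = 124255.4 Mb
Total: 568052.9 Mb = 71006.6 MB.
= 66.13 GiB.

66.13 GiB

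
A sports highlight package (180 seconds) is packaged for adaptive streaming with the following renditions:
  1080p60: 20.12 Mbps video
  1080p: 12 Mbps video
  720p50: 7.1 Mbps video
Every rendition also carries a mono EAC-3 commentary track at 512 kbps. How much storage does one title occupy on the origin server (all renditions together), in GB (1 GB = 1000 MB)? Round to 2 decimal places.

0.92 GB

Audio: 512 kbps = 0.512 Mbps.
Sum of rendition bitrates: (20.12+0.512) + (12+0.512) + (7.1+0.512) = 40.756 Mbps.
× 180 s = 7,336 Mb = 917.0 MB = 0.917 GB.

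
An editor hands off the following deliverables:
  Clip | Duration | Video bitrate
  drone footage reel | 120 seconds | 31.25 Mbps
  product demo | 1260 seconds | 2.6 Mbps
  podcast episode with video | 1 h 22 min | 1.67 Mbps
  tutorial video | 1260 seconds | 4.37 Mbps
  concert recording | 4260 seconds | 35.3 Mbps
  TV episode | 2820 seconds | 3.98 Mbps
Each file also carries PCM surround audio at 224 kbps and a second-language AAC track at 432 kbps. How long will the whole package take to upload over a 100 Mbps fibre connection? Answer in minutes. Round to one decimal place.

Audio total: 224 + 432 = 656 kbps = 0.656 Mbps.
drone footage reel: 31.906 Mbps × 120 s = 3828.7 Mb
product demo: 3.256 Mbps × 1260 s = 4102.6 Mb
podcast episode with video: 2.326 Mbps × 4920 s = 11443.9 Mb
tutorial video: 5.026 Mbps × 1260 s = 6332.8 Mb
concert recording: 35.956 Mbps × 4260 s = 153172.6 Mb
TV episode: 4.636 Mbps × 2820 s = 13073.5 Mb
Total: 191954.0 Mb = 23994.3 MB.
At 100 Mbps: 191954.0 / 100 = 1920 s ≈ 32 minutes.

32.0 minutes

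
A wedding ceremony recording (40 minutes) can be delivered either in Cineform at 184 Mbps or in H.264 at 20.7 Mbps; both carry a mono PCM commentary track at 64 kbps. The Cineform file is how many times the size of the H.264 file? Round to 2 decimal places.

8.86

40 min = 2400 s
Audio: 64 kbps = 0.064 Mbps.
Cineform: 184.064 Mbps × 2400 s = 441753.6 Mb = 55.219 GB.
H.264: 20.764 Mbps × 2400 s = 49833.6 Mb = 6.229 GB.
Ratio: 55.219 / 6.229 = 8.865.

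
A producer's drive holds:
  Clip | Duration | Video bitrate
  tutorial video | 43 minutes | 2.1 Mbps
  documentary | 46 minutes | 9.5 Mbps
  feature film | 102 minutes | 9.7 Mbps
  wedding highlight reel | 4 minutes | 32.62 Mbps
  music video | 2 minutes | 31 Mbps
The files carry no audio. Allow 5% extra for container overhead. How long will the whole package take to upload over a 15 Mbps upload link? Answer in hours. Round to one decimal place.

2.0 hours

tutorial video: 2.100 Mbps × 2580 s × 1.05 = 5688.9 Mb
documentary: 9.500 Mbps × 2760 s × 1.05 = 27531.0 Mb
feature film: 9.700 Mbps × 6120 s × 1.05 = 62332.2 Mb
wedding highlight reel: 32.620 Mbps × 240 s × 1.05 = 8220.2 Mb
music video: 31.000 Mbps × 120 s × 1.05 = 3906.0 Mb
Total: 107678.3 Mb = 13459.8 MB.
At 15 Mbps: 107678.3 / 15 = 7179 s ≈ 1.99 hours.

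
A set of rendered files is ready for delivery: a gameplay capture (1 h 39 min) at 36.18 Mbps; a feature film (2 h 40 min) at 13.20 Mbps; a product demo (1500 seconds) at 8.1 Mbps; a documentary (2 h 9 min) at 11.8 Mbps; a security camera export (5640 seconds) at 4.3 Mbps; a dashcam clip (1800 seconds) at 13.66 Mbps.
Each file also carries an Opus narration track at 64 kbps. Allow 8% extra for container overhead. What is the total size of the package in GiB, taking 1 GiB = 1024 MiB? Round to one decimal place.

62.4 GiB

Audio: 64 kbps = 0.064 Mbps.
gameplay capture: 36.244 Mbps × 5940 s × 1.08 = 232512.5 Mb
feature film: 13.264 Mbps × 9600 s × 1.08 = 137521.2 Mb
product demo: 8.164 Mbps × 1500 s × 1.08 = 13225.7 Mb
documentary: 11.864 Mbps × 7740 s × 1.08 = 99173.5 Mb
security camera export: 4.364 Mbps × 5640 s × 1.08 = 26582.0 Mb
dashcam clip: 13.724 Mbps × 1800 s × 1.08 = 26679.5 Mb
Total: 535694.3 Mb = 66961.8 MB.
= 62.36 GiB.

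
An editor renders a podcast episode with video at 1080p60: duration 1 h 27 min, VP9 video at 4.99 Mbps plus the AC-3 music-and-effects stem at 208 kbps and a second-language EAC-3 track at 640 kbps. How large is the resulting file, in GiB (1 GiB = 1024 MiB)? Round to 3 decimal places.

1 h 27 min = 87 min = 5220 s
Audio total: 208 + 640 = 848 kbps = 0.848 Mbps.
Total bitrate: 4.99 + 0.848 = 5.838 Mbps.
Stream data: 5.838 Mbps × 5220 s = 30474.4 Mb.
30,474 Mb = 3,809,295,000 bytes ÷ 1,073,741,824 = 3.548 GiB.

3.548 GiB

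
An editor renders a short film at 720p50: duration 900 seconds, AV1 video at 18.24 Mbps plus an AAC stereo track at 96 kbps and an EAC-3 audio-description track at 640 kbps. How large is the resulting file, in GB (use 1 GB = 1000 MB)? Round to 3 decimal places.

Audio total: 96 + 640 = 736 kbps = 0.736 Mbps.
Total bitrate: 18.24 + 0.736 = 18.976 Mbps.
Stream data: 18.976 Mbps × 900 s = 17078.4 Mb.
17,078 Mb ÷ 8 = 2,135 MB → 2.135 GB.

2.135 GB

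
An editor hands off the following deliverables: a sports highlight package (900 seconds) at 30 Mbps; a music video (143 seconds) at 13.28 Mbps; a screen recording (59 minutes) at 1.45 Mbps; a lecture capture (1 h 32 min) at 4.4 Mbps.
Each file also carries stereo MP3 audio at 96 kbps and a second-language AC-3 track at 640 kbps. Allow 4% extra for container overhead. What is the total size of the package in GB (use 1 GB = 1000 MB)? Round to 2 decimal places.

Audio total: 96 + 640 = 736 kbps = 0.736 Mbps.
sports highlight package: 30.736 Mbps × 900 s × 1.04 = 28768.9 Mb
music video: 14.016 Mbps × 143 s × 1.04 = 2084.5 Mb
screen recording: 2.186 Mbps × 3540 s × 1.04 = 8048.0 Mb
lecture capture: 5.136 Mbps × 5520 s × 1.04 = 29484.7 Mb
Total: 68386.1 Mb = 8548.3 MB.
= 8.548 GB.

8.55 GB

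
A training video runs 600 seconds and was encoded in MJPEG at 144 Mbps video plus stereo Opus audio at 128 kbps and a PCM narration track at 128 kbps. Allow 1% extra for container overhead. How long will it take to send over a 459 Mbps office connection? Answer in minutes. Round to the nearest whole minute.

3 minutes

Audio total: 128 + 128 = 256 kbps = 0.256 Mbps.
Total bitrate: 144.256 Mbps.
File: 144.256 Mbps × 600 s = 86553.6 Mb.
With 1% container overhead: ×1.01. → 87419.1 Mb.
At 459 Mbps: 87419.1 / 459 = 190.5 s ≈ 3.17 minutes.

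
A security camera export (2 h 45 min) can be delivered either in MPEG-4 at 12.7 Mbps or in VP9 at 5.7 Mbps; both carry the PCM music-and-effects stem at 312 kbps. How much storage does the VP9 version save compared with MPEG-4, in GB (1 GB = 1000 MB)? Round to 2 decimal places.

8.66 GB

2 h 45 min = 165 min = 9900 s
Audio: 312 kbps = 0.312 Mbps.
MPEG-4: 13.012 Mbps × 9900 s = 128818.8 Mb = 16.102 GB.
VP9: 6.012 Mbps × 9900 s = 59518.8 Mb = 7.440 GB.
Saving: 16.102 − 7.440 = 8.662 GB.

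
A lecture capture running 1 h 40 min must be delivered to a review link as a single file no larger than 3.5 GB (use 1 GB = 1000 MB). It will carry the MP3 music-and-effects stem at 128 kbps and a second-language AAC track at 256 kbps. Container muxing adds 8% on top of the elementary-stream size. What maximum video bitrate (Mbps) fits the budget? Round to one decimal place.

Budget: 3.5 GB = 28000.0 Mb.
Stream payload after overhead: 28000.0 / 1.08 = 25925.9 Mb.
1 h 40 min = 100 min = 6000 s
Total bitrate budget: 25925.9 Mb / 6000 s = 4.321 Mbps.
Audio total: 128 + 256 = 384 kbps = 0.384 Mbps.
Video: 4.321 − 0.384 = 3.937 Mbps.

3.9 Mbps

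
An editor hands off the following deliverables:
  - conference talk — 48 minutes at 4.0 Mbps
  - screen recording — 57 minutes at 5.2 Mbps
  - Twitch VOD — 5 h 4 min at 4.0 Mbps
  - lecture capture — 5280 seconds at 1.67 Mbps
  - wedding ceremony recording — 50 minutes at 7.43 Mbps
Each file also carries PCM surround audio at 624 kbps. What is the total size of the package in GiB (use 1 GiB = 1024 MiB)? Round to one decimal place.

17.9 GiB

Audio: 624 kbps = 0.624 Mbps.
conference talk: 4.624 Mbps × 2880 s = 13317.1 Mb
screen recording: 5.824 Mbps × 3420 s = 19918.1 Mb
Twitch VOD: 4.624 Mbps × 18240 s = 84341.8 Mb
lecture capture: 2.294 Mbps × 5280 s = 12112.3 Mb
wedding ceremony recording: 8.054 Mbps × 3000 s = 24162.0 Mb
Total: 153851.3 Mb = 19231.4 MB.
= 17.91 GiB.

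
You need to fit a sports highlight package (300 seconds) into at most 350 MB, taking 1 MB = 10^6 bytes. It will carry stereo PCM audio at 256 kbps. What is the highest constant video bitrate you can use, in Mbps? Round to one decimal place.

9.1 Mbps

Budget: 350 MB = 2800.0 Mb.
Total bitrate budget: 2800.0 Mb / 300 s = 9.333 Mbps.
Audio: 256 kbps = 0.256 Mbps.
Video: 9.333 − 0.256 = 9.077 Mbps.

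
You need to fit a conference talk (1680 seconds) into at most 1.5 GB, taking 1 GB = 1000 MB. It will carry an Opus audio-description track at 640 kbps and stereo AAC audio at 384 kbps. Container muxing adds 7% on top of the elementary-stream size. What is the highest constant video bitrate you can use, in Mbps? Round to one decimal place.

Budget: 1.5 GB = 12000.0 Mb.
Stream payload after overhead: 12000.0 / 1.07 = 11215.0 Mb.
Total bitrate budget: 11215.0 Mb / 1680 s = 6.676 Mbps.
Audio total: 640 + 384 = 1024 kbps = 1.024 Mbps.
Video: 6.676 − 1.024 = 5.652 Mbps.

5.7 Mbps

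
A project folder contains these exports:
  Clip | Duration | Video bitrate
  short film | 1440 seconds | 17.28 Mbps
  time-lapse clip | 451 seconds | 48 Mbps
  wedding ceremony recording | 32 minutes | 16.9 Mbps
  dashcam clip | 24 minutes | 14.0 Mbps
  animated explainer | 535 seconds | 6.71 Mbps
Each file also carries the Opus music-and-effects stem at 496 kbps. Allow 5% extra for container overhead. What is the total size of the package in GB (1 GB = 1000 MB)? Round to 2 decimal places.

13.86 GB

Audio: 496 kbps = 0.496 Mbps.
short film: 17.776 Mbps × 1440 s × 1.05 = 26877.3 Mb
time-lapse clip: 48.496 Mbps × 451 s × 1.05 = 22965.3 Mb
wedding ceremony recording: 17.396 Mbps × 1920 s × 1.05 = 35070.3 Mb
dashcam clip: 14.496 Mbps × 1440 s × 1.05 = 21918.0 Mb
animated explainer: 7.206 Mbps × 535 s × 1.05 = 4048.0 Mb
Total: 110878.9 Mb = 13859.9 MB.
= 13.86 GB.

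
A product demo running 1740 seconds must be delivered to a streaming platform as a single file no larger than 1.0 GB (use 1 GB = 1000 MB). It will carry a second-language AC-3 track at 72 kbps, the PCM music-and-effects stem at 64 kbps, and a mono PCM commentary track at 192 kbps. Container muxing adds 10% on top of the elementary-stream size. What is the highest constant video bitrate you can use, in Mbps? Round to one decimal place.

3.9 Mbps

Budget: 1.0 GB = 8000.0 Mb.
Stream payload after overhead: 8000.0 / 1.10 = 7272.7 Mb.
Total bitrate budget: 7272.7 Mb / 1740 s = 4.180 Mbps.
Audio total: 72 + 64 + 192 = 328 kbps = 0.328 Mbps.
Video: 4.180 − 0.328 = 3.852 Mbps.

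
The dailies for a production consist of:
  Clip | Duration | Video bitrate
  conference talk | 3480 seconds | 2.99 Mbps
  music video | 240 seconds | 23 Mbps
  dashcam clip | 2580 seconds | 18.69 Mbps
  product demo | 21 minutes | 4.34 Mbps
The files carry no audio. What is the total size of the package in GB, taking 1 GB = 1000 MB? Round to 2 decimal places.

conference talk: 2.990 Mbps × 3480 s = 10405.2 Mb
music video: 23.000 Mbps × 240 s = 5520.0 Mb
dashcam clip: 18.690 Mbps × 2580 s = 48220.2 Mb
product demo: 4.340 Mbps × 1260 s = 5468.4 Mb
Total: 69613.8 Mb = 8701.7 MB.
= 8.702 GB.

8.70 GB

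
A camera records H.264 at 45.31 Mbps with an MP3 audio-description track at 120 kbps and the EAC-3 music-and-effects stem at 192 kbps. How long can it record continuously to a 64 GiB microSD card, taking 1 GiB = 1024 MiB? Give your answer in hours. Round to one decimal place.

3.3 hours

Audio total: 120 + 192 = 312 kbps = 0.312 Mbps.
Total bitrate: 45.31 + 0.312 = 45.622 Mbps.
Capacity: 64 GiB = 549,756 Mb.
Recording time: 549,756 / 45.622 = 12,050 s ≈ 3.35 hours.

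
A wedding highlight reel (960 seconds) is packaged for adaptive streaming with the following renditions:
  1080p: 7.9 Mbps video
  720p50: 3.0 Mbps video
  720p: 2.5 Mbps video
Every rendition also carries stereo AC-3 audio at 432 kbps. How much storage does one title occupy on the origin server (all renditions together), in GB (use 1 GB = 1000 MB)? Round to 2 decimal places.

1.76 GB

Audio: 432 kbps = 0.432 Mbps.
Sum of rendition bitrates: (7.9+0.432) + (3.0+0.432) + (2.5+0.432) = 14.696 Mbps.
× 960 s = 14,108 Mb = 1,764 MB = 1.764 GB.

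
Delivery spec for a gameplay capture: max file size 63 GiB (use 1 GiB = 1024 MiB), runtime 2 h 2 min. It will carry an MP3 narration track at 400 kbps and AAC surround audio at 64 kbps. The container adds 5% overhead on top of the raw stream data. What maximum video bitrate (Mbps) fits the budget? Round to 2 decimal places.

69.95 Mbps

Budget: 63 GiB = 541165.9 Mb.
Stream payload after overhead: 541165.9 / 1.05 = 515396.1 Mb.
2 h 2 min = 122 min = 7320 s
Total bitrate budget: 515396.1 Mb / 7320 s = 70.409 Mbps.
Audio total: 400 + 64 = 464 kbps = 0.464 Mbps.
Video: 70.409 − 0.464 = 69.945 Mbps.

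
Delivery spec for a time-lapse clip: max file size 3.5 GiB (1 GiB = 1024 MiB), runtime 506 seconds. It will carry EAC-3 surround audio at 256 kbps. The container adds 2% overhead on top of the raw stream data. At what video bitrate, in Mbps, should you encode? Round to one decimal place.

Budget: 3.5 GiB = 30064.8 Mb.
Stream payload after overhead: 30064.8 / 1.02 = 29475.3 Mb.
Total bitrate budget: 29475.3 Mb / 506 s = 58.252 Mbps.
Audio: 256 kbps = 0.256 Mbps.
Video: 58.252 − 0.256 = 57.996 Mbps.

58.0 Mbps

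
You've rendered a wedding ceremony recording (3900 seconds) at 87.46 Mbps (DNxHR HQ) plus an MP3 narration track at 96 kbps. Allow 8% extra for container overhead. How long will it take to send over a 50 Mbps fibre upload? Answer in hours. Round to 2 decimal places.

Audio: 96 kbps = 0.096 Mbps.
Total bitrate: 87.556 Mbps.
File: 87.556 Mbps × 3900 s = 341468.4 Mb.
With 8% container overhead: ×1.08. → 368785.9 Mb.
At 50 Mbps: 368785.9 / 50 = 7375.7 s ≈ 2.05 hours.

2.05 hours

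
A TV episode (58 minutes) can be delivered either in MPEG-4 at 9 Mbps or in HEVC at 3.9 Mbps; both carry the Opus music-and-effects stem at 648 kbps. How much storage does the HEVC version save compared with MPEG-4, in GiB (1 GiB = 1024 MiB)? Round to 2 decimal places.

2.07 GiB

58 min = 3480 s
Audio: 648 kbps = 0.648 Mbps.
MPEG-4: 9.648 Mbps × 3480 s = 33575.0 Mb = 3.909 GiB.
HEVC: 4.548 Mbps × 3480 s = 15827.0 Mb = 1.843 GiB.
Saving: 3.909 − 1.843 = 2.066 GiB.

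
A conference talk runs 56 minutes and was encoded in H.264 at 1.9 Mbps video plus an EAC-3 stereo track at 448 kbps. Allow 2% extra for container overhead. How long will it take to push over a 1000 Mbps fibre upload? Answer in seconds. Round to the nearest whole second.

56 min = 3360 s
Audio: 448 kbps = 0.448 Mbps.
Total bitrate: 2.348 Mbps.
File: 2.348 Mbps × 3360 s = 7889.3 Mb.
With 2% container overhead: ×1.02. → 8047.1 Mb.
At 1000 Mbps: 8047.1 / 1000 = 8.0 s ≈ 8.05 seconds.

8 seconds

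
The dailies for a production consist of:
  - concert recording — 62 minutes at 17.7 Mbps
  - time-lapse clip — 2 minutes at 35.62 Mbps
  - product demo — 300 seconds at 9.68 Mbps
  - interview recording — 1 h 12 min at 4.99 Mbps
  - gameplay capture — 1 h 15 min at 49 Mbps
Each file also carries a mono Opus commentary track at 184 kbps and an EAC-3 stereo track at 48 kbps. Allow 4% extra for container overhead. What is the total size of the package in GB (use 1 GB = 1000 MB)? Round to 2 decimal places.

Audio total: 184 + 48 = 232 kbps = 0.232 Mbps.
concert recording: 17.932 Mbps × 3720 s × 1.04 = 69375.3 Mb
time-lapse clip: 35.852 Mbps × 120 s × 1.04 = 4474.3 Mb
product demo: 9.912 Mbps × 300 s × 1.04 = 3092.5 Mb
interview recording: 5.222 Mbps × 4320 s × 1.04 = 23461.4 Mb
gameplay capture: 49.232 Mbps × 4500 s × 1.04 = 230405.8 Mb
Total: 330809.4 Mb = 41351.2 MB.
= 41.35 GB.

41.35 GB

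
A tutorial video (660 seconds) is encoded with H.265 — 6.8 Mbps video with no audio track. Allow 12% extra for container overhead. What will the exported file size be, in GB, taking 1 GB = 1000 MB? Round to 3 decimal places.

0.628 GB

Total bitrate: 6.8 Mbps.
Stream data: 6.800 Mbps × 660 s = 4488.0 Mb.
With 12% container overhead: ×1.12.
5,027 Mb ÷ 8 = 628.3 MB → 0.6283 GB.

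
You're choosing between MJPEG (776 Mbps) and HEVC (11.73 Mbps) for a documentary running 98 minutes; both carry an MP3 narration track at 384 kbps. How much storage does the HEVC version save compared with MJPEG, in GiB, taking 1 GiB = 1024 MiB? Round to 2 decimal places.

98 min = 5880 s
Audio: 384 kbps = 0.384 Mbps.
MJPEG: 776.384 Mbps × 5880 s = 4565137.9 Mb = 531.452 GiB.
HEVC: 12.114 Mbps × 5880 s = 71230.3 Mb = 8.292 GiB.
Saving: 531.452 − 8.292 = 523.160 GiB.

523.16 GiB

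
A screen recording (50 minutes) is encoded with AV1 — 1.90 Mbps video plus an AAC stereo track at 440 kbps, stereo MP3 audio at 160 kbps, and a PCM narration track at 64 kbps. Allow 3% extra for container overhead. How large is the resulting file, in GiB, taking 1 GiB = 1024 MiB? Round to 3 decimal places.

50 min = 3000 s
Audio total: 440 + 160 + 64 = 664 kbps = 0.664 Mbps.
Total bitrate: 1.90 + 0.664 = 2.564 Mbps.
Stream data: 2.564 Mbps × 3000 s = 7692.0 Mb.
With 3% container overhead: ×1.03.
7,923 Mb = 990,345,000 bytes ÷ 1,073,741,824 = 0.9223 GiB.

0.922 GiB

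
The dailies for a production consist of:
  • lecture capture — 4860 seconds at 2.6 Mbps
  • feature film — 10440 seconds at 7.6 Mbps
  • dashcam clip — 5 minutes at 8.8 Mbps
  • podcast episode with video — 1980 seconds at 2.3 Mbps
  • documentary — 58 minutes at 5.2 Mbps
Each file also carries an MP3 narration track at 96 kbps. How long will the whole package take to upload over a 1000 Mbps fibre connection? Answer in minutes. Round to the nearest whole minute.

2 minutes

Audio: 96 kbps = 0.096 Mbps.
lecture capture: 2.696 Mbps × 4860 s = 13102.6 Mb
feature film: 7.696 Mbps × 10440 s = 80346.2 Mb
dashcam clip: 8.896 Mbps × 300 s = 2668.8 Mb
podcast episode with video: 2.396 Mbps × 1980 s = 4744.1 Mb
documentary: 5.296 Mbps × 3480 s = 18430.1 Mb
Total: 119291.8 Mb = 14911.5 MB.
At 1000 Mbps: 119291.8 / 1000 = 119 s ≈ 1.99 minutes.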